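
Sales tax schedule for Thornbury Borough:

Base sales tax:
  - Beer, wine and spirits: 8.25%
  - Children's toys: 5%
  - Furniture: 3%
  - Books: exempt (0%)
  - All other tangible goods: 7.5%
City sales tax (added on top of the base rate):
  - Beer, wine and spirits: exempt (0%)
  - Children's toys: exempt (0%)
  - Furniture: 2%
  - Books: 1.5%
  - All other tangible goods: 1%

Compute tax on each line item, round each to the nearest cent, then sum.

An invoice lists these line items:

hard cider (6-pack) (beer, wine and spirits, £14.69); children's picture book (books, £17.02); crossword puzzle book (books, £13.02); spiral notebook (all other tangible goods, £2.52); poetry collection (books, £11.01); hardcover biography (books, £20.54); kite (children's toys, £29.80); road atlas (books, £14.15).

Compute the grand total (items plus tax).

£126.81

Hard cider (6-pack) £14.69: beer, wine and spirits → 8.25% + 0% city = 8.25% → £1.21
Children's picture book £17.02: books → 0% + 1.5% city = 1.5% → £0.26
Crossword puzzle book £13.02: books → 0% + 1.5% city = 1.5% → £0.20
Spiral notebook £2.52: all other tangible goods → 7.5% + 1% city = 8.5% → £0.21
Poetry collection £11.01: books → 0% + 1.5% city = 1.5% → £0.17
Hardcover biography £20.54: books → 0% + 1.5% city = 1.5% → £0.31
Kite £29.80: children's toys → 5% + 0% city = 5% → £1.49
Road atlas £14.15: books → 0% + 1.5% city = 1.5% → £0.21
Subtotal = £122.75; tax = £4.06; total due = £126.81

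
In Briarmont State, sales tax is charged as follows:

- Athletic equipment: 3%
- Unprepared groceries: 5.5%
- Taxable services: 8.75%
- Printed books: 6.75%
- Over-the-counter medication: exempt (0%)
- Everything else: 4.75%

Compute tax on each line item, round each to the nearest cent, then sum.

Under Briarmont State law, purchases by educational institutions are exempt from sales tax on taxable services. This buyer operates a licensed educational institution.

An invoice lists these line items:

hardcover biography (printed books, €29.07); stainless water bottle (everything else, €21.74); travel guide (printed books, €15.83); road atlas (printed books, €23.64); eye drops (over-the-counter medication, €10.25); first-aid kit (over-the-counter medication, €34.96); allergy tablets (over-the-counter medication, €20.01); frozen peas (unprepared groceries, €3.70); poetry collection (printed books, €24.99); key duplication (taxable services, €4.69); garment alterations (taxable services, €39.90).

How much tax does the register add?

Hardcover biography €29.07: printed books → 6.75% → €1.96
Stainless water bottle €21.74: everything else → 4.75% → €1.03
Travel guide €15.83: printed books → 6.75% → €1.07
Road atlas €23.64: printed books → 6.75% → €1.60
Eye drops €10.25: over-the-counter medication → 0% → €0.00
First-aid kit €34.96: over-the-counter medication → 0% → €0.00
Allergy tablets €20.01: over-the-counter medication → 0% → €0.00
Frozen peas €3.70: unprepared groceries → 5.5% → €0.20
Poetry collection €24.99: printed books → 6.75% → €1.69
Key duplication €4.69: taxable services, buyer-exempt → 0% → €0.00
Garment alterations €39.90: taxable services, buyer-exempt → 0% → €0.00
Total tax = €1.96 + €1.03 + €1.07 + €1.60 + €0.20 + €1.69 = €7.55

€7.55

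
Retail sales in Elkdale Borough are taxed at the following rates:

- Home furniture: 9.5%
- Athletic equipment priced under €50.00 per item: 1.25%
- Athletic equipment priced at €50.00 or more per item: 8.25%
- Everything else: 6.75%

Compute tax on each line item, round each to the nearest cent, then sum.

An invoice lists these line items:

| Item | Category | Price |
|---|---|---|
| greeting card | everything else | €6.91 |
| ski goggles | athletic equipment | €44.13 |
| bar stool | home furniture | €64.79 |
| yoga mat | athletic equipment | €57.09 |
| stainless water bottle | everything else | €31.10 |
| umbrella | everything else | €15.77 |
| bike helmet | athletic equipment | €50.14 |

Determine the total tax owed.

Greeting card €6.91: everything else → 6.75% → €0.47
Ski goggles €44.13: athletic equipment, under €50.00 → 1.25% → €0.55
Bar stool €64.79: home furniture → 9.5% → €6.16
Yoga mat €57.09: athletic equipment, €50.00 or more → 8.25% → €4.71
Stainless water bottle €31.10: everything else → 6.75% → €2.10
Umbrella €15.77: everything else → 6.75% → €1.06
Bike helmet €50.14: athletic equipment, €50.00 or more → 8.25% → €4.14
Total tax = €0.47 + €0.55 + €6.16 + €4.71 + €2.10 + €1.06 + €4.14 = €19.19

€19.19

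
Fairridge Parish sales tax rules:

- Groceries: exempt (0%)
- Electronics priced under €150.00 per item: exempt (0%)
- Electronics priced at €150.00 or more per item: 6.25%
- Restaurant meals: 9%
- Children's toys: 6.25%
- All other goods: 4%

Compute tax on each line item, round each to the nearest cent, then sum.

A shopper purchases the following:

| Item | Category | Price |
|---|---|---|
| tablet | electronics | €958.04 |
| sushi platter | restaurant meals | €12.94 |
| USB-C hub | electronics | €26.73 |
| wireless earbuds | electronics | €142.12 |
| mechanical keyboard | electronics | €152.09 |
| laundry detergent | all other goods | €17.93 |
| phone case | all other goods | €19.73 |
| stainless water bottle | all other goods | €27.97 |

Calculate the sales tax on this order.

Tablet €958.04: electronics, €150.00 or more → 6.25% → €59.88
Sushi platter €12.94: restaurant meals → 9% → €1.16
USB-C hub €26.73: electronics, under €150.00 → 0% → €0.00
Wireless earbuds €142.12: electronics, under €150.00 → 0% → €0.00
Mechanical keyboard €152.09: electronics, €150.00 or more → 6.25% → €9.51
Laundry detergent €17.93: all other goods → 4% → €0.72
Phone case €19.73: all other goods → 4% → €0.79
Stainless water bottle €27.97: all other goods → 4% → €1.12
Total tax = €59.88 + €1.16 + €9.51 + €0.72 + €0.79 + €1.12 = €73.18

€73.18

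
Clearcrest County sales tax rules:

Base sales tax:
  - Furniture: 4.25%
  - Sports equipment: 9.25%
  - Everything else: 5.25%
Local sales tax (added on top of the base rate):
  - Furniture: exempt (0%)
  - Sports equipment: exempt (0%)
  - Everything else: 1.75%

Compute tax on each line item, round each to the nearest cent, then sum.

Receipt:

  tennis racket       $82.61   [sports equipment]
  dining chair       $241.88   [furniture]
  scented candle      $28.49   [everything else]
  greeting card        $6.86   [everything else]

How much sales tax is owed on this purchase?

$20.39

Tennis racket $82.61: sports equipment → 9.25% + 0% local = 9.25% → $7.64
Dining chair $241.88: furniture → 4.25% + 0% local = 4.25% → $10.28
Scented candle $28.49: everything else → 5.25% + 1.75% local = 7% → $1.99
Greeting card $6.86: everything else → 5.25% + 1.75% local = 7% → $0.48
Total tax = $7.64 + $10.28 + $1.99 + $0.48 = $20.39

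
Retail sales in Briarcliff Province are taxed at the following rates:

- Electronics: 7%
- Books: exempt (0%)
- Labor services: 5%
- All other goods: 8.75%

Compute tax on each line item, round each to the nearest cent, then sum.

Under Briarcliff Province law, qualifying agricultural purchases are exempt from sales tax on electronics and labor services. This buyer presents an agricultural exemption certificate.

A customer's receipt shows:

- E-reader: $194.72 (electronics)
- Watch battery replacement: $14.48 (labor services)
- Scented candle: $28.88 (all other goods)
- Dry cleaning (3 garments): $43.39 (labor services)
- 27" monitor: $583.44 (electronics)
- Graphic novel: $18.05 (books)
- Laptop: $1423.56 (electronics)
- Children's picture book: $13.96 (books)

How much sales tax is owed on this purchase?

E-reader $194.72: electronics, buyer-exempt → 0% → $0.00
Watch battery replacement $14.48: labor services, buyer-exempt → 0% → $0.00
Scented candle $28.88: all other goods → 8.75% → $2.53
Dry cleaning (3 garments) $43.39: labor services, buyer-exempt → 0% → $0.00
27" monitor $583.44: electronics, buyer-exempt → 0% → $0.00
Graphic novel $18.05: books → 0% → $0.00
Laptop $1423.56: electronics, buyer-exempt → 0% → $0.00
Children's picture book $13.96: books → 0% → $0.00
Total tax = $2.53

$2.53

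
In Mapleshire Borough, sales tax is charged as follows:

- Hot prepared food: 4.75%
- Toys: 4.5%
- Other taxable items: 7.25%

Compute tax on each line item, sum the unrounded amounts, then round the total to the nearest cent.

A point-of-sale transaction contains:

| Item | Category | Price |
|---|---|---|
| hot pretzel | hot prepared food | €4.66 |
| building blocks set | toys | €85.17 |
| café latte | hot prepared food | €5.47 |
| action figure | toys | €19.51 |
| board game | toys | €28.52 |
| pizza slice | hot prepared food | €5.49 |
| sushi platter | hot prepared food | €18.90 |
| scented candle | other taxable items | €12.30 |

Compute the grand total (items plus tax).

€188.55

Hot pretzel €4.66: hot prepared food → 4.75% → €0.22135
Building blocks set €85.17: toys → 4.5% → €3.83265
Café latte €5.47: hot prepared food → 4.75% → €0.259825
Action figure €19.51: toys → 4.5% → €0.87795
Board game €28.52: toys → 4.5% → €1.2834
Pizza slice €5.49: hot prepared food → 4.75% → €0.260775
Sushi platter €18.90: hot prepared food → 4.75% → €0.89775
Scented candle €12.30: other taxable items → 7.25% → €0.89175
Subtotal = €180.02; unrounded tax = €8.52545 → €8.53; total due = €188.55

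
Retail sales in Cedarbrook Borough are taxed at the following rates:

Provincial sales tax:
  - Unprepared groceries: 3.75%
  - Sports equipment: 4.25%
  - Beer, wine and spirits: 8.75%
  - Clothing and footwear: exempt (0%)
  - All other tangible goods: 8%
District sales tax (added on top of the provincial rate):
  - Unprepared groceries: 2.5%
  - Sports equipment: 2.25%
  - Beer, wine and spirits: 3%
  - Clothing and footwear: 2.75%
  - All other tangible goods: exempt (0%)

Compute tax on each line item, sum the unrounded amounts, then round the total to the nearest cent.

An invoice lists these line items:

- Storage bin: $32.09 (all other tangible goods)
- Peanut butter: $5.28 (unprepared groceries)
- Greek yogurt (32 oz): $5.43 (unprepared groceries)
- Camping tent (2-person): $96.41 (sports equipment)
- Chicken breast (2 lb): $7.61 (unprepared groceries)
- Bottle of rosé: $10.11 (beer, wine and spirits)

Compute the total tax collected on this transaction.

$11.17

Storage bin $32.09: all other tangible goods → 8% + 0% district = 8% → $2.5672
Peanut butter $5.28: unprepared groceries → 3.75% + 2.5% district = 6.25% → $0.33
Greek yogurt (32 oz) $5.43: unprepared groceries → 3.75% + 2.5% district = 6.25% → $0.339375
Camping tent (2-person) $96.41: sports equipment → 4.25% + 2.25% district = 6.5% → $6.26665
Chicken breast (2 lb) $7.61: unprepared groceries → 3.75% + 2.5% district = 6.25% → $0.475625
Bottle of rosé $10.11: beer, wine and spirits → 8.75% + 3% district = 11.75% → $1.187925
Unrounded tax sum = $11.166775 → $11.17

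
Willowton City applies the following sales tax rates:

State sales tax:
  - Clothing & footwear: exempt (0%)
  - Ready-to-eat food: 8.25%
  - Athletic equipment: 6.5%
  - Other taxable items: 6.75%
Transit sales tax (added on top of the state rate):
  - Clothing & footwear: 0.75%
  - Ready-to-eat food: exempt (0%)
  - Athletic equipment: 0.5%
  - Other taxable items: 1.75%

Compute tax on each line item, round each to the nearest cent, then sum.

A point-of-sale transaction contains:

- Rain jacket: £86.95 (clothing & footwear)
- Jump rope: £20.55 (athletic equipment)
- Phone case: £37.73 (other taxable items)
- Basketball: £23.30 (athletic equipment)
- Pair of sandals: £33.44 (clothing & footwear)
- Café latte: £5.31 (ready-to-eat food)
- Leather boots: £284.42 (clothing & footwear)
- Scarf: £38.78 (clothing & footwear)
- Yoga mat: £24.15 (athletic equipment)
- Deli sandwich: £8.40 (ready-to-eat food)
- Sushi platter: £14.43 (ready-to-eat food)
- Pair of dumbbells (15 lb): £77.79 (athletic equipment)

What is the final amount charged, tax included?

Rain jacket £86.95: clothing & footwear → 0% + 0.75% transit = 0.75% → £0.65
Jump rope £20.55: athletic equipment → 6.5% + 0.5% transit = 7% → £1.44
Phone case £37.73: other taxable items → 6.75% + 1.75% transit = 8.5% → £3.21
Basketball £23.30: athletic equipment → 6.5% + 0.5% transit = 7% → £1.63
Pair of sandals £33.44: clothing & footwear → 0% + 0.75% transit = 0.75% → £0.25
Café latte £5.31: ready-to-eat food → 8.25% + 0% transit = 8.25% → £0.44
Leather boots £284.42: clothing & footwear → 0% + 0.75% transit = 0.75% → £2.13
Scarf £38.78: clothing & footwear → 0% + 0.75% transit = 0.75% → £0.29
Yoga mat £24.15: athletic equipment → 6.5% + 0.5% transit = 7% → £1.69
Deli sandwich £8.40: ready-to-eat food → 8.25% + 0% transit = 8.25% → £0.69
Sushi platter £14.43: ready-to-eat food → 8.25% + 0% transit = 8.25% → £1.19
Pair of dumbbells (15 lb) £77.79: athletic equipment → 6.5% + 0.5% transit = 7% → £5.45
Subtotal = £655.25; tax = £19.06; total due = £674.31

£674.31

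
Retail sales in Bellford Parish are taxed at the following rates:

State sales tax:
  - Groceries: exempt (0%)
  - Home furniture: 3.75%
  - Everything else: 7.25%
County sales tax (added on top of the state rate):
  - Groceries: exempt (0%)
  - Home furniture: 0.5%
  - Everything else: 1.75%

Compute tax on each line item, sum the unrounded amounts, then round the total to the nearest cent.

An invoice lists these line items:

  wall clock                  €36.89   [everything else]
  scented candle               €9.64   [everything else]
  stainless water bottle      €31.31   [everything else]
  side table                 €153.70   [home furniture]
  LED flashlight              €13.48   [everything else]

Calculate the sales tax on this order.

Wall clock €36.89: everything else → 7.25% + 1.75% county = 9% → €3.3201
Scented candle €9.64: everything else → 7.25% + 1.75% county = 9% → €0.8676
Stainless water bottle €31.31: everything else → 7.25% + 1.75% county = 9% → €2.8179
Side table €153.70: home furniture → 3.75% + 0.5% county = 4.25% → €6.53225
LED flashlight €13.48: everything else → 7.25% + 1.75% county = 9% → €1.2132
Unrounded tax sum = €14.75105 → €14.75

€14.75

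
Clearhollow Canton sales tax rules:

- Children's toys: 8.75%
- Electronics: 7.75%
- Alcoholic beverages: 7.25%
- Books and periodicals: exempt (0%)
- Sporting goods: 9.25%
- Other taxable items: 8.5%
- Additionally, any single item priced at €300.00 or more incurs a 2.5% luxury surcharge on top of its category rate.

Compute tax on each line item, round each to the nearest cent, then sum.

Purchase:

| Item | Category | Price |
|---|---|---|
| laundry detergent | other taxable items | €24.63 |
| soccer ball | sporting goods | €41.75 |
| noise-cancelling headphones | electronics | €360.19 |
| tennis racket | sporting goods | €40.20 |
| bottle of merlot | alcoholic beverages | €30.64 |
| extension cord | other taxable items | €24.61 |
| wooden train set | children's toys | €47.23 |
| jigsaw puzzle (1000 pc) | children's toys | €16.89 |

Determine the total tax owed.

Laundry detergent €24.63: other taxable items → 8.5% → €2.09
Soccer ball €41.75: sporting goods → 9.25% → €3.86
Noise-cancelling headphones €360.19: electronics → 7.75% + 2.5% surcharge = 10.25% → €36.92
Tennis racket €40.20: sporting goods → 9.25% → €3.72
Bottle of merlot €30.64: alcoholic beverages → 7.25% → €2.22
Extension cord €24.61: other taxable items → 8.5% → €2.09
Wooden train set €47.23: children's toys → 8.75% → €4.13
Jigsaw puzzle (1000 pc) €16.89: children's toys → 8.75% → €1.48
Total tax = €2.09 + €3.86 + €36.92 + €3.72 + €2.22 + €2.09 + €4.13 + €1.48 = €56.51

€56.51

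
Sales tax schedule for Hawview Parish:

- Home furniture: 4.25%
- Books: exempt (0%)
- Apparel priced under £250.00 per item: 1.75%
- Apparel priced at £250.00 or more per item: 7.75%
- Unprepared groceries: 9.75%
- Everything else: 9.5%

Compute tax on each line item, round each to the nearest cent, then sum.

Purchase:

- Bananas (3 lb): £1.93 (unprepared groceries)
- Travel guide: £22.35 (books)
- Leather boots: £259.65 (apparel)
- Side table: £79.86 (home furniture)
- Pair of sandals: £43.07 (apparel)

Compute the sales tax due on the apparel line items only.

£20.87

Leather boots £259.65: apparel, £250.00 or more → 7.75% → £20.12
Pair of sandals £43.07: apparel, under £250.00 → 1.75% → £0.75
Tax on apparel = £20.12 + £0.75 = £20.87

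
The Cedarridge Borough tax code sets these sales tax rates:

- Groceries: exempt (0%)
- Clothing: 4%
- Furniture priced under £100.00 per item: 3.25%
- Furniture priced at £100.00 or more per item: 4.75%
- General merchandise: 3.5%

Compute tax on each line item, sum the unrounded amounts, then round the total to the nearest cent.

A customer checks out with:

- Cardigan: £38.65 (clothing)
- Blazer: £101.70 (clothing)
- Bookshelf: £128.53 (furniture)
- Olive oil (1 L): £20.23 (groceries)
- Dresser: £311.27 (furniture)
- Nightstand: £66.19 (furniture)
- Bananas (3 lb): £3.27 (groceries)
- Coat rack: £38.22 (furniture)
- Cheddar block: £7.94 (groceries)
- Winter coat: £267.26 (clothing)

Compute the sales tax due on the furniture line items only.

£24.28

Bookshelf £128.53: furniture, £100.00 or more → 4.75% → £6.105175
Dresser £311.27: furniture, £100.00 or more → 4.75% → £14.785325
Nightstand £66.19: furniture, under £100.00 → 3.25% → £2.151175
Coat rack £38.22: furniture, under £100.00 → 3.25% → £1.24215
Tax on furniture: unrounded sum = £24.283825 → £24.28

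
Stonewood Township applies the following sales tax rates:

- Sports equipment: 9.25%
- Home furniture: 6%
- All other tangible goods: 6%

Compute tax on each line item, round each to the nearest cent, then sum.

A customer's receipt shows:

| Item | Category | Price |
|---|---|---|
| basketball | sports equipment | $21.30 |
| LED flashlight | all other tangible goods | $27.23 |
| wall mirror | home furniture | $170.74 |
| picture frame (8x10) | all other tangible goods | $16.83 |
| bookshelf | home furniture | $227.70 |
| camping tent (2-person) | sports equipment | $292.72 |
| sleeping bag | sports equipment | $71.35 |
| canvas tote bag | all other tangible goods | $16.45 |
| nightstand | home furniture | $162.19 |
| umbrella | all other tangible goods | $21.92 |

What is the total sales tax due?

Basketball $21.30: sports equipment → 9.25% → $1.97
LED flashlight $27.23: all other tangible goods → 6% → $1.63
Wall mirror $170.74: home furniture → 6% → $10.24
Picture frame (8x10) $16.83: all other tangible goods → 6% → $1.01
Bookshelf $227.70: home furniture → 6% → $13.66
Camping tent (2-person) $292.72: sports equipment → 9.25% → $27.08
Sleeping bag $71.35: sports equipment → 9.25% → $6.60
Canvas tote bag $16.45: all other tangible goods → 6% → $0.99
Nightstand $162.19: home furniture → 6% → $9.73
Umbrella $21.92: all other tangible goods → 6% → $1.32
Total tax = $1.97 + $1.63 + $10.24 + $1.01 + $13.66 + $27.08 + $6.60 + $0.99 + $9.73 + $1.32 = $74.23

$74.23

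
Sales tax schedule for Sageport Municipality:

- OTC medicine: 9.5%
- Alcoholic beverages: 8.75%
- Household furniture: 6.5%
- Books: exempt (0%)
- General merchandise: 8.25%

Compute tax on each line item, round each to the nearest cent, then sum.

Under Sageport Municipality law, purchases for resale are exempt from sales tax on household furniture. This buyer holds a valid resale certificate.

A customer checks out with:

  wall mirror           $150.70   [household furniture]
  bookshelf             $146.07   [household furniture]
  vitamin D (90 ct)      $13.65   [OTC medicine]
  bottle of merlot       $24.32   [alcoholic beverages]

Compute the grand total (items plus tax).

Wall mirror $150.70: household furniture, buyer-exempt → 0% → $0.00
Bookshelf $146.07: household furniture, buyer-exempt → 0% → $0.00
Vitamin D (90 ct) $13.65: OTC medicine → 9.5% → $1.30
Bottle of merlot $24.32: alcoholic beverages → 8.75% → $2.13
Subtotal = $334.74; tax = $3.43; total due = $338.17

$338.17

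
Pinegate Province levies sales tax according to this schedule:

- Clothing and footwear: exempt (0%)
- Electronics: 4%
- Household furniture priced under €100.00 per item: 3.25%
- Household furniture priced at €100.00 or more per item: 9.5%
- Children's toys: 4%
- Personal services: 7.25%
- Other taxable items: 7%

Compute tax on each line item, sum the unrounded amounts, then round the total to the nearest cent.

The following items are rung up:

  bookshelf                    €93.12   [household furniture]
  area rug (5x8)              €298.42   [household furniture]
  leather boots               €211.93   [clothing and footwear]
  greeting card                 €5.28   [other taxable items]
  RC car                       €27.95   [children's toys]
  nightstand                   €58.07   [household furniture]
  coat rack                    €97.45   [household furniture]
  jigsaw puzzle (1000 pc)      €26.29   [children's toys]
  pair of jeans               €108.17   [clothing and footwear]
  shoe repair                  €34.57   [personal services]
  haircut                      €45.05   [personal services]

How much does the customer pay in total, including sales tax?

€1051.04

Bookshelf €93.12: household furniture, under €100.00 → 3.25% → €3.0264
Area rug (5x8) €298.42: household furniture, €100.00 or more → 9.5% → €28.3499
Leather boots €211.93: clothing and footwear → 0% → €0.00
Greeting card €5.28: other taxable items → 7% → €0.3696
RC car €27.95: children's toys → 4% → €1.118
Nightstand €58.07: household furniture, under €100.00 → 3.25% → €1.887275
Coat rack €97.45: household furniture, under €100.00 → 3.25% → €3.167125
Jigsaw puzzle (1000 pc) €26.29: children's toys → 4% → €1.0516
Pair of jeans €108.17: clothing and footwear → 0% → €0.00
Shoe repair €34.57: personal services → 7.25% → €2.506325
Haircut €45.05: personal services → 7.25% → €3.266125
Subtotal = €1006.30; unrounded tax = €44.74235 → €44.74; total due = €1051.04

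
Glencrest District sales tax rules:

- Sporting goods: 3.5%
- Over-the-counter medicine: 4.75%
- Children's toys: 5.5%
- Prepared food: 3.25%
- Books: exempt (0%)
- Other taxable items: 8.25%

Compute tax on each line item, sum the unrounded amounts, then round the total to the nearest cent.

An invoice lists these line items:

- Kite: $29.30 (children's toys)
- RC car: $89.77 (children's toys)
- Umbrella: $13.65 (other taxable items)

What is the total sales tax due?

$7.67

Kite $29.30: children's toys → 5.5% → $1.6115
RC car $89.77: children's toys → 5.5% → $4.93735
Umbrella $13.65: other taxable items → 8.25% → $1.126125
Unrounded tax sum = $7.674975 → $7.67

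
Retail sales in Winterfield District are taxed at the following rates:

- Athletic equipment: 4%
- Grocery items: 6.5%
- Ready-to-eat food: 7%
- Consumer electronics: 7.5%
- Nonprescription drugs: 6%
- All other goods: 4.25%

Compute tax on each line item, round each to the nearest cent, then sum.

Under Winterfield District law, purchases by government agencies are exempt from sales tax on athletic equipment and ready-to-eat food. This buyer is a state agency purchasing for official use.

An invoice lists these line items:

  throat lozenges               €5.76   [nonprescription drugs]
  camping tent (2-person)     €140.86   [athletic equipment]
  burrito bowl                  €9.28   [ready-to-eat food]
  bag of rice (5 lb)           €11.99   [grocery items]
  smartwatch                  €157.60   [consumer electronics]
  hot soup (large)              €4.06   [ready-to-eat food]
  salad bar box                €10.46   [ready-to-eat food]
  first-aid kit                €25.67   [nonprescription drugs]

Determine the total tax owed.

€14.49

Throat lozenges €5.76: nonprescription drugs → 6% → €0.35
Camping tent (2-person) €140.86: athletic equipment, buyer-exempt → 0% → €0.00
Burrito bowl €9.28: ready-to-eat food, buyer-exempt → 0% → €0.00
Bag of rice (5 lb) €11.99: grocery items → 6.5% → €0.78
Smartwatch €157.60: consumer electronics → 7.5% → €11.82
Hot soup (large) €4.06: ready-to-eat food, buyer-exempt → 0% → €0.00
Salad bar box €10.46: ready-to-eat food, buyer-exempt → 0% → €0.00
First-aid kit €25.67: nonprescription drugs → 6% → €1.54
Total tax = €0.35 + €0.78 + €11.82 + €1.54 = €14.49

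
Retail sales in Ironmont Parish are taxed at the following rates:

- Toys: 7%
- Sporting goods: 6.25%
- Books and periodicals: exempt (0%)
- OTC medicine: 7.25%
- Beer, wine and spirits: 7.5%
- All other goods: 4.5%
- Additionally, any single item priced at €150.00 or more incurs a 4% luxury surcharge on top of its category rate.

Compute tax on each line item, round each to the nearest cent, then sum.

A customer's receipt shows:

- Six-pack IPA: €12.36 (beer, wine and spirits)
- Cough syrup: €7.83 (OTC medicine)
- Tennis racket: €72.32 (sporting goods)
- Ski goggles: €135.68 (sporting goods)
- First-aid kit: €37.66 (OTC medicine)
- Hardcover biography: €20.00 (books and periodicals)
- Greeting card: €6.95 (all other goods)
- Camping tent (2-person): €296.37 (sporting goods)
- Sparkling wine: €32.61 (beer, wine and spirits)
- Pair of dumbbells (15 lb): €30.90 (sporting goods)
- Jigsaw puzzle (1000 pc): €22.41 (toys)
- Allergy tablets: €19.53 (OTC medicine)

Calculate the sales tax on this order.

Six-pack IPA €12.36: beer, wine and spirits → 7.5% → €0.93
Cough syrup €7.83: OTC medicine → 7.25% → €0.57
Tennis racket €72.32: sporting goods → 6.25% → €4.52
Ski goggles €135.68: sporting goods → 6.25% → €8.48
First-aid kit €37.66: OTC medicine → 7.25% → €2.73
Hardcover biography €20.00: books and periodicals → 0% → €0.00
Greeting card €6.95: all other goods → 4.5% → €0.31
Camping tent (2-person) €296.37: sporting goods → 6.25% + 4% surcharge = 10.25% → €30.38
Sparkling wine €32.61: beer, wine and spirits → 7.5% → €2.45
Pair of dumbbells (15 lb) €30.90: sporting goods → 6.25% → €1.93
Jigsaw puzzle (1000 pc) €22.41: toys → 7% → €1.57
Allergy tablets €19.53: OTC medicine → 7.25% → €1.42
Total tax = €0.93 + €0.57 + €4.52 + €8.48 + €2.73 + €0.31 + €30.38 + €2.45 + €1.93 + €1.57 + €1.42 = €55.29

€55.29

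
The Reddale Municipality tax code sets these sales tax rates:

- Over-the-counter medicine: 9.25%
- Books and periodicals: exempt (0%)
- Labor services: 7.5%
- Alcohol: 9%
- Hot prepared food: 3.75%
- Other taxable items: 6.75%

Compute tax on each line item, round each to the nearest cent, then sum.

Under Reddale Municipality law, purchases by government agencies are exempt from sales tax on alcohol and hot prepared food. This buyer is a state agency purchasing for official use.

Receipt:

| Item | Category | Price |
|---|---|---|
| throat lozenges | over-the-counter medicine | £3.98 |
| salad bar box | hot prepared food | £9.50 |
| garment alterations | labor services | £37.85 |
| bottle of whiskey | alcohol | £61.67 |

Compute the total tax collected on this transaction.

Throat lozenges £3.98: over-the-counter medicine → 9.25% → £0.37
Salad bar box £9.50: hot prepared food, buyer-exempt → 0% → £0.00
Garment alterations £37.85: labor services → 7.5% → £2.84
Bottle of whiskey £61.67: alcohol, buyer-exempt → 0% → £0.00
Total tax = £0.37 + £2.84 = £3.21

£3.21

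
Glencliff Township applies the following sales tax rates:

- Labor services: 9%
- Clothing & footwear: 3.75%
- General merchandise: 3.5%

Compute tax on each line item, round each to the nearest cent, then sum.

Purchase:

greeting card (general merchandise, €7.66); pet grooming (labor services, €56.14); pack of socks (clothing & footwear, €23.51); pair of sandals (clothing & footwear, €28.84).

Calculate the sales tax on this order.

€7.28

Greeting card €7.66: general merchandise → 3.5% → €0.27
Pet grooming €56.14: labor services → 9% → €5.05
Pack of socks €23.51: clothing & footwear → 3.75% → €0.88
Pair of sandals €28.84: clothing & footwear → 3.75% → €1.08
Total tax = €0.27 + €5.05 + €0.88 + €1.08 = €7.28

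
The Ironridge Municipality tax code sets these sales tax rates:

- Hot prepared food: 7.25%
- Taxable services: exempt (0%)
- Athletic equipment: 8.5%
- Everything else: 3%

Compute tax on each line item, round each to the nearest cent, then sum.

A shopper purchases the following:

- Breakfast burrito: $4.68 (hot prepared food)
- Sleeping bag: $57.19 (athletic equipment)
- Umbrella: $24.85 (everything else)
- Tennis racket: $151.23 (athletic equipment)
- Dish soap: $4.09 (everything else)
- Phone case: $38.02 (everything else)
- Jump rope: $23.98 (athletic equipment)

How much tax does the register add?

$22.10

Breakfast burrito $4.68: hot prepared food → 7.25% → $0.34
Sleeping bag $57.19: athletic equipment → 8.5% → $4.86
Umbrella $24.85: everything else → 3% → $0.75
Tennis racket $151.23: athletic equipment → 8.5% → $12.85
Dish soap $4.09: everything else → 3% → $0.12
Phone case $38.02: everything else → 3% → $1.14
Jump rope $23.98: athletic equipment → 8.5% → $2.04
Total tax = $0.34 + $4.86 + $0.75 + $12.85 + $0.12 + $1.14 + $2.04 = $22.10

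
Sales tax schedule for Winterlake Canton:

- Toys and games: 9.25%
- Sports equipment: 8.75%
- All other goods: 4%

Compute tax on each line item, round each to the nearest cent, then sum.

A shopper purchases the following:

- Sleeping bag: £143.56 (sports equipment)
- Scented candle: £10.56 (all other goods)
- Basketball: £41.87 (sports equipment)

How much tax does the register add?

£16.64

Sleeping bag £143.56: sports equipment → 8.75% → £12.56
Scented candle £10.56: all other goods → 4% → £0.42
Basketball £41.87: sports equipment → 8.75% → £3.66
Total tax = £12.56 + £0.42 + £3.66 = £16.64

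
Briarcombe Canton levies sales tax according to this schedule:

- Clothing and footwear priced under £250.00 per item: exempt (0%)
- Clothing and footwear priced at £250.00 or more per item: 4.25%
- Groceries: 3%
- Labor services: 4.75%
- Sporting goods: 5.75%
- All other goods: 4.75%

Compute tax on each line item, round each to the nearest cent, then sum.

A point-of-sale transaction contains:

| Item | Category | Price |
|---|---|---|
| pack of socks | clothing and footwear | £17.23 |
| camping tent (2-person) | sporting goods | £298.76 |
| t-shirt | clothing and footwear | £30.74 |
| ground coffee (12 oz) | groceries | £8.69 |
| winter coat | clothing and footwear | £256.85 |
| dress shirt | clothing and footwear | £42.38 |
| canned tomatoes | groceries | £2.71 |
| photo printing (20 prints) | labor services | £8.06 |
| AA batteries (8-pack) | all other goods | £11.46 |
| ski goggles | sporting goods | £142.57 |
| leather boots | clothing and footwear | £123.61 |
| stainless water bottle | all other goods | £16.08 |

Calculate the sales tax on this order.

Pack of socks £17.23: clothing and footwear, under £250.00 → 0% → £0.00
Camping tent (2-person) £298.76: sporting goods → 5.75% → £17.18
T-shirt £30.74: clothing and footwear, under £250.00 → 0% → £0.00
Ground coffee (12 oz) £8.69: groceries → 3% → £0.26
Winter coat £256.85: clothing and footwear, £250.00 or more → 4.25% → £10.92
Dress shirt £42.38: clothing and footwear, under £250.00 → 0% → £0.00
Canned tomatoes £2.71: groceries → 3% → £0.08
Photo printing (20 prints) £8.06: labor services → 4.75% → £0.38
AA batteries (8-pack) £11.46: all other goods → 4.75% → £0.54
Ski goggles £142.57: sporting goods → 5.75% → £8.20
Leather boots £123.61: clothing and footwear, under £250.00 → 0% → £0.00
Stainless water bottle £16.08: all other goods → 4.75% → £0.76
Total tax = £17.18 + £0.26 + £10.92 + £0.08 + £0.38 + £0.54 + £8.20 + £0.76 = £38.32

£38.32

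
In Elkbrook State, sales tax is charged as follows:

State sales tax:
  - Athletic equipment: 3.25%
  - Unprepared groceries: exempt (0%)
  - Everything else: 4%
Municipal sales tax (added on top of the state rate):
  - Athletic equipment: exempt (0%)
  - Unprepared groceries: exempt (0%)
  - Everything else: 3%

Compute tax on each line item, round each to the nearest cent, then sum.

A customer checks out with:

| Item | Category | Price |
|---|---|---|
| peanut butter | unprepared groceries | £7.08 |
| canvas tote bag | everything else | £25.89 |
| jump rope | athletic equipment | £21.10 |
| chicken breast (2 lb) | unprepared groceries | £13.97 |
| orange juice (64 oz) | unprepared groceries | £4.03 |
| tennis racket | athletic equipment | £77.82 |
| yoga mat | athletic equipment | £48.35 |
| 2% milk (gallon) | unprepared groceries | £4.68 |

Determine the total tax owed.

£6.60

Peanut butter £7.08: unprepared groceries → 0% + 0% municipal = 0% → £0.00
Canvas tote bag £25.89: everything else → 4% + 3% municipal = 7% → £1.81
Jump rope £21.10: athletic equipment → 3.25% + 0% municipal = 3.25% → £0.69
Chicken breast (2 lb) £13.97: unprepared groceries → 0% + 0% municipal = 0% → £0.00
Orange juice (64 oz) £4.03: unprepared groceries → 0% + 0% municipal = 0% → £0.00
Tennis racket £77.82: athletic equipment → 3.25% + 0% municipal = 3.25% → £2.53
Yoga mat £48.35: athletic equipment → 3.25% + 0% municipal = 3.25% → £1.57
2% milk (gallon) £4.68: unprepared groceries → 0% + 0% municipal = 0% → £0.00
Total tax = £1.81 + £0.69 + £2.53 + £1.57 = £6.60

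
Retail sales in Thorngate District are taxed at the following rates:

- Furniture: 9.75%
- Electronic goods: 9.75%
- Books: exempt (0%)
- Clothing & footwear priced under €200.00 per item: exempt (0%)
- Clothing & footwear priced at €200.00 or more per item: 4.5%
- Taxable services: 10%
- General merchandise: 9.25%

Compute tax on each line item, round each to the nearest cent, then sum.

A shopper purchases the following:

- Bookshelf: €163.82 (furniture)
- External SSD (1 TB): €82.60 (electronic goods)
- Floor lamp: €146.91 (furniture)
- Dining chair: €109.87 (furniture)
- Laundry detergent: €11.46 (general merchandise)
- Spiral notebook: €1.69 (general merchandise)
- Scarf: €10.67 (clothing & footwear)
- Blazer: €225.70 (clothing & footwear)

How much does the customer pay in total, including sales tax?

Bookshelf €163.82: furniture → 9.75% → €15.97
External SSD (1 TB) €82.60: electronic goods → 9.75% → €8.05
Floor lamp €146.91: furniture → 9.75% → €14.32
Dining chair €109.87: furniture → 9.75% → €10.71
Laundry detergent €11.46: general merchandise → 9.25% → €1.06
Spiral notebook €1.69: general merchandise → 9.25% → €0.16
Scarf €10.67: clothing & footwear, under €200.00 → 0% → €0.00
Blazer €225.70: clothing & footwear, €200.00 or more → 4.5% → €10.16
Subtotal = €752.72; tax = €60.43; total due = €813.15

€813.15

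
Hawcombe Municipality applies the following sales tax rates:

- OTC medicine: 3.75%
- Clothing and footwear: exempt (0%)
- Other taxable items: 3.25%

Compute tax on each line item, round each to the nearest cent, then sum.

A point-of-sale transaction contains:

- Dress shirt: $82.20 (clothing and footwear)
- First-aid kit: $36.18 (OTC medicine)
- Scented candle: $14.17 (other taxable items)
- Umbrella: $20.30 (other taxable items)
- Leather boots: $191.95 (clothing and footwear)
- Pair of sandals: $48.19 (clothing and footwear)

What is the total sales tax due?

$2.48

Dress shirt $82.20: clothing and footwear → 0% → $0.00
First-aid kit $36.18: OTC medicine → 3.75% → $1.36
Scented candle $14.17: other taxable items → 3.25% → $0.46
Umbrella $20.30: other taxable items → 3.25% → $0.66
Leather boots $191.95: clothing and footwear → 0% → $0.00
Pair of sandals $48.19: clothing and footwear → 0% → $0.00
Total tax = $1.36 + $0.46 + $0.66 = $2.48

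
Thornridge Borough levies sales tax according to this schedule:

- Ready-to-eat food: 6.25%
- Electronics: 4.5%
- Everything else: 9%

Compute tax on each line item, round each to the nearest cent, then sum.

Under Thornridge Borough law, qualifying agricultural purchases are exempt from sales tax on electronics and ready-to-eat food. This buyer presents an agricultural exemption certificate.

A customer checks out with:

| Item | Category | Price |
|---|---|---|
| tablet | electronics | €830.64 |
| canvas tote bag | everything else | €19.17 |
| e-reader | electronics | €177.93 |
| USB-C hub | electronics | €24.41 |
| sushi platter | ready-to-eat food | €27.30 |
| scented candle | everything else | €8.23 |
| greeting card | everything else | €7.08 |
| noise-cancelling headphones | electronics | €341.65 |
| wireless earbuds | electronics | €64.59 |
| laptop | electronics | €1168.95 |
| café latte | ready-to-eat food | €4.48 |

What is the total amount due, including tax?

Tablet €830.64: electronics, buyer-exempt → 0% → €0.00
Canvas tote bag €19.17: everything else → 9% → €1.73
E-reader €177.93: electronics, buyer-exempt → 0% → €0.00
USB-C hub €24.41: electronics, buyer-exempt → 0% → €0.00
Sushi platter €27.30: ready-to-eat food, buyer-exempt → 0% → €0.00
Scented candle €8.23: everything else → 9% → €0.74
Greeting card €7.08: everything else → 9% → €0.64
Noise-cancelling headphones €341.65: electronics, buyer-exempt → 0% → €0.00
Wireless earbuds €64.59: electronics, buyer-exempt → 0% → €0.00
Laptop €1168.95: electronics, buyer-exempt → 0% → €0.00
Café latte €4.48: ready-to-eat food, buyer-exempt → 0% → €0.00
Subtotal = €2674.43; tax = €3.11; total due = €2677.54

€2677.54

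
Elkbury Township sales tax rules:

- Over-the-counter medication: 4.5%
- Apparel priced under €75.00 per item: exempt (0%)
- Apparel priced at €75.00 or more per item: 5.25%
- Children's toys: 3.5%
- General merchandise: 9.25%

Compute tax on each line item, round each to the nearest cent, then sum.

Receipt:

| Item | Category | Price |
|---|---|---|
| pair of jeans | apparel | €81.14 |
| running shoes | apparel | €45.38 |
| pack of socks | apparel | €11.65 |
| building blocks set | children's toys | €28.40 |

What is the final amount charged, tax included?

Pair of jeans €81.14: apparel, €75.00 or more → 5.25% → €4.26
Running shoes €45.38: apparel, under €75.00 → 0% → €0.00
Pack of socks €11.65: apparel, under €75.00 → 0% → €0.00
Building blocks set €28.40: children's toys → 3.5% → €0.99
Subtotal = €166.57; tax = €5.25; total due = €171.82

€171.82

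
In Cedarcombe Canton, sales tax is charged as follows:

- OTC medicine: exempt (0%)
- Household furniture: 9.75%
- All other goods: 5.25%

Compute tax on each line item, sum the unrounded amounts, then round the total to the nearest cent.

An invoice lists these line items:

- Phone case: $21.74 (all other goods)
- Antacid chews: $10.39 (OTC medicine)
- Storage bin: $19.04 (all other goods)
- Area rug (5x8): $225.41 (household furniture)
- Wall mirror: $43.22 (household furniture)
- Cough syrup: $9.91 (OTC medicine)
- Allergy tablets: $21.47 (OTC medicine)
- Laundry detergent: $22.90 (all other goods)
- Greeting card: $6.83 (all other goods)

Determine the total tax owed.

$29.89

Phone case $21.74: all other goods → 5.25% → $1.14135
Antacid chews $10.39: OTC medicine → 0% → $0.00
Storage bin $19.04: all other goods → 5.25% → $0.9996
Area rug (5x8) $225.41: household furniture → 9.75% → $21.977475
Wall mirror $43.22: household furniture → 9.75% → $4.21395
Cough syrup $9.91: OTC medicine → 0% → $0.00
Allergy tablets $21.47: OTC medicine → 0% → $0.00
Laundry detergent $22.90: all other goods → 5.25% → $1.20225
Greeting card $6.83: all other goods → 5.25% → $0.358575
Unrounded tax sum = $29.8932 → $29.89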